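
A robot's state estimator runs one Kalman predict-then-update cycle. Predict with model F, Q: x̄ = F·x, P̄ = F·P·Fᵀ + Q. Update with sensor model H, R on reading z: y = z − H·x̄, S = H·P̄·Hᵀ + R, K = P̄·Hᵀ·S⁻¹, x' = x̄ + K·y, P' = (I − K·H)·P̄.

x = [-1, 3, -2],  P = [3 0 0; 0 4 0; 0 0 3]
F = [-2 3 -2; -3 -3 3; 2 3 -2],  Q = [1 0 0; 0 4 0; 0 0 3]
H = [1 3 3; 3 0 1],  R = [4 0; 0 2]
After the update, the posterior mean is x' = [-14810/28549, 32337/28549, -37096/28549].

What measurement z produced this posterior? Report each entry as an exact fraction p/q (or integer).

x̄ = F·x = [15, -12, 11]
P̄ = F·P·Fᵀ + Q = [61 -36 36; -36 94 -72; 36 -72 63]
S = H·P̄·Hᵀ + R = [182 192; 192 830]
K = P̄·Hᵀ·S⁻¹ = [4291/57098 14073/57098; 14865/28549 -9630/28549; -12681/57098 14697/57098]
x' − x̄ = [-443045/28549, 374925/28549, -351135/28549] = K·y
y = (KᵀK)⁻¹·Kᵀ·(x' − x̄) = [-13, -59]
z = y + H·x̄ = [-13, -59] + [12, 56] = [-1, -3]

z = [-1, -3]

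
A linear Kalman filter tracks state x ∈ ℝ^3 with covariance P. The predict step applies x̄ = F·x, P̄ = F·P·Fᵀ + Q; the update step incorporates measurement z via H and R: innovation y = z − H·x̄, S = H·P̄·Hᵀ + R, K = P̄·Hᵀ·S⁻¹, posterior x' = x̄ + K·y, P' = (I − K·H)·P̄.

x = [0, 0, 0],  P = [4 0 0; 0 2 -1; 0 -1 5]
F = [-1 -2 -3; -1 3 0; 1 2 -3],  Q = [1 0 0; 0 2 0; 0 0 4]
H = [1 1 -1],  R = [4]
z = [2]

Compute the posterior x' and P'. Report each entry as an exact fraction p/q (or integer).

x̄ = F·x = [0, 0, 0]
P̄ = F·P·Fᵀ + Q = [46 1 33; 1 24 17; 33 17 73]
y = z − H·x̄ = [2]
S = H·P̄·Hᵀ + R = [49]
K = P̄·Hᵀ·S⁻¹ = [2/7; 8/49; -23/49]
x' = x̄ + K·y = [4/7, 16/49, -46/49]
P' = (I − K·H)·P̄ = [42 -9/7 277/7; -9/7 1112/49 1017/49; 277/7 1017/49 3048/49]

x' = [4/7, 16/49, -46/49]
P' = [42 -9/7 277/7; -9/7 1112/49 1017/49; 277/7 1017/49 3048/49]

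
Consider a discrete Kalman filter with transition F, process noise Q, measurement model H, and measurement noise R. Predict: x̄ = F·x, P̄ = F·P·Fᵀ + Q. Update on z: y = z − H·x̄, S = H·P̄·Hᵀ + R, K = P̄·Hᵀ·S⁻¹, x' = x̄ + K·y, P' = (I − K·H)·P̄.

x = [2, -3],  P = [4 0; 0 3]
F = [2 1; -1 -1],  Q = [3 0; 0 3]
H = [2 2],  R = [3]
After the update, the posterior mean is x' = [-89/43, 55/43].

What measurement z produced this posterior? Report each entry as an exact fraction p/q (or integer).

x̄ = F·x = [1, 1]
P̄ = F·P·Fᵀ + Q = [22 -11; -11 10]
S = H·P̄·Hᵀ + R = [43]
K = P̄·Hᵀ·S⁻¹ = [22/43; -2/43]
x' − x̄ = [-132/43, 12/43] = K·y
y = (KᵀK)⁻¹·Kᵀ·(x' − x̄) = [-6]
z = y + H·x̄ = [-6] + [4] = [-2]

z = [-2]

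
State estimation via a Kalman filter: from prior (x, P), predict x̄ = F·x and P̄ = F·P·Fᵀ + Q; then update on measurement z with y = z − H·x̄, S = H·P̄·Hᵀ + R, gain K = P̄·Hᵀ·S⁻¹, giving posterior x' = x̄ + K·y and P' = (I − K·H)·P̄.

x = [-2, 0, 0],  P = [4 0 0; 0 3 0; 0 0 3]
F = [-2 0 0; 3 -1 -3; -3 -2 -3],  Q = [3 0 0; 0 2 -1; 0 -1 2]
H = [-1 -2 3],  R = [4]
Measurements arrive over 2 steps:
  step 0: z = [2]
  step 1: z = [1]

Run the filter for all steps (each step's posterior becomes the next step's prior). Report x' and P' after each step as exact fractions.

step 0: x' = [190/199, -450/199, -96/199], P' = [4923/796 -1645/199 -2611/796; -1645/199 9688/199 5869/199; -2611/796 5869/199 15067/796]
step 1: x' = [-289123/162361, 1198658/162361, 756464/162361], P' = [3988018/162361 -15146565/162361 -8758820/162361; -15146565/162361 70912495/162361 42286187/162361; -8758820/162361 42286187/162361 25386382/162361]

step 0: x̄ = F·x = [4, -6, 6]
step 0: P̄ = F·P·Fᵀ + Q = [19 -24 24; -24 68 -4; 24 -4 77]
step 0: y = z − H·x̄ = [-24]
step 0: S = H·P̄·Hᵀ + R = [796]
step 0: K = P̄·Hᵀ·S⁻¹ = [101/796; -31/199; 215/796]
step 0: x' = x̄ + K·y = [190/199, -450/199, -96/199]
step 0: P' = (I − K·H)·P̄ = [4923/796 -1645/199 -2611/796; -1645/199 9688/199 5869/199; -2611/796 5869/199 15067/796]
step 1: x̄ = F·x = [-380/199, 1308/199, 618/199]
step 1: P̄ = F·P·Fᵀ + Q = [5520/199 -14591/199 -3112/199; -14591/199 111897/199 99757/199; -3112/199 99757/199 123066/199]
step 1: y = z − H·x̄ = [581/199]
step 1: S = H·P̄·Hᵀ + R = [324722/199]
step 1: K = P̄·Hᵀ·S⁻¹ = [7163/162361; 45034/162361; 86398/162361]
step 1: x' = x̄ + K·y = [-289123/162361, 1198658/162361, 756464/162361]
step 1: P' = (I − K·H)·P̄ = [3988018/162361 -15146565/162361 -8758820/162361; -15146565/162361 70912495/162361 42286187/162361; -8758820/162361 42286187/162361 25386382/162361]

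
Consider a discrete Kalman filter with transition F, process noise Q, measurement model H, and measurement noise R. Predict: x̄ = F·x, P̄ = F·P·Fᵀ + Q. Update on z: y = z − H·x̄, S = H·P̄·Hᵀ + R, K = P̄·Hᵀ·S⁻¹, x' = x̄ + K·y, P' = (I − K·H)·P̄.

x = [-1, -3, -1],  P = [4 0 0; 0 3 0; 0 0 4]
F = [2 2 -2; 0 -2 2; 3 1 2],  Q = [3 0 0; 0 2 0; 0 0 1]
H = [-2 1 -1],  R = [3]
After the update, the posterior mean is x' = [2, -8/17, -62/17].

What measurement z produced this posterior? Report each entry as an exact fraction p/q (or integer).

x̄ = F·x = [-6, 4, -8]
P̄ = F·P·Fᵀ + Q = [47 -28 14; -28 30 10; 14 10 56]
S = H·P̄·Hᵀ + R = [425]
K = P̄·Hᵀ·S⁻¹ = [-8/25; 76/425; -74/425]
x' − x̄ = [8, -76/17, 74/17] = K·y
y = (KᵀK)⁻¹·Kᵀ·(x' − x̄) = [-25]
z = y + H·x̄ = [-25] + [24] = [-1]

z = [-1]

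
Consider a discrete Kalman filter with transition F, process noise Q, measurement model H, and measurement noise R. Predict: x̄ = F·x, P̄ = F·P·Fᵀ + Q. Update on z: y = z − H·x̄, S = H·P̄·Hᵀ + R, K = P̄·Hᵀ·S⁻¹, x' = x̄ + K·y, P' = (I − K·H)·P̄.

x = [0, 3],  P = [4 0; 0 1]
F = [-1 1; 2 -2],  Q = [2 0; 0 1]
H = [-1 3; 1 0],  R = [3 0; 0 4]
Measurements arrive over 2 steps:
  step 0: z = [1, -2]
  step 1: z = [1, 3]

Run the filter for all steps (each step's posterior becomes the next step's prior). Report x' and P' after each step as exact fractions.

step 0: x' = [-7/10, 91/1480], P' = [6/5 3/10; 3/10 581/1480]
step 1: x' = [4/5, 111337/264860], P' = [6/5 3/10; 3/10 201539/529720]

step 0: x̄ = F·x = [3, -6]
step 0: P̄ = F·P·Fᵀ + Q = [7 -10; -10 21]
step 0: y = z − H·x̄ = [22, -5]
step 0: S = H·P̄·Hᵀ + R = [259 -37; -37 11]
step 0: K = P̄·Hᵀ·S⁻¹ = [-1/10 3/10; 433/1480 3/40]
step 0: x' = x̄ + K·y = [-7/10, 91/1480]
step 0: P' = (I − K·H)·P̄ = [6/5 3/10; 3/10 581/1480]
step 1: x̄ = F·x = [1127/1480, -1127/740]
step 1: P̄ = F·P·Fᵀ + Q = [4429/1480 -1469/740; -1469/740 1839/370]
step 1: y = z − H·x̄ = [9369/1480, 3313/1480]
step 1: S = H·P̄·Hᵀ + R = [92701/1480 -13243/1480; -13243/1480 10349/1480]
step 1: K = P̄·Hᵀ·S⁻¹ = [-1/10 3/10; 148567/529720 3/40]
step 1: x' = x̄ + K·y = [4/5, 111337/264860]
step 1: P' = (I − K·H)·P̄ = [6/5 3/10; 3/10 201539/529720]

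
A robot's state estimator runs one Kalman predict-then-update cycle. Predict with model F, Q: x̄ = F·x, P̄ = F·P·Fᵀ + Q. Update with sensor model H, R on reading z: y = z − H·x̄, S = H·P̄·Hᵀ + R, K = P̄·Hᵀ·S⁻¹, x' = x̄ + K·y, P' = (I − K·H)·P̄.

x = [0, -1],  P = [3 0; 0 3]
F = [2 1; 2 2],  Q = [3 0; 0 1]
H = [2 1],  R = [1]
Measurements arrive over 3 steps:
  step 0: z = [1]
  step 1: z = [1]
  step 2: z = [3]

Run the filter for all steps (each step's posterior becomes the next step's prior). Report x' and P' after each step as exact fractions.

step 0: x' = [10/17, -7/34], P' = [72/85 -117/85; -117/85 529/170]
step 1: x' = [973/2398, 597/2398], P' = [2161/2398 -1764/1199; -1764/1199 7781/2398]
step 2: x' = [15263/16630, 9811/8315], P' = [15233/16630 -24953/16630; -24953/16630 109821/33260]

step 0: x̄ = F·x = [-1, -2]
step 0: P̄ = F·P·Fᵀ + Q = [18 18; 18 25]
step 0: y = z − H·x̄ = [5]
step 0: S = H·P̄·Hᵀ + R = [170]
step 0: K = P̄·Hᵀ·S⁻¹ = [27/85; 61/170]
step 0: x' = x̄ + K·y = [10/17, -7/34]
step 0: P' = (I − K·H)·P̄ = [72/85 -117/85; -117/85 529/170]
step 1: x̄ = F·x = [33/34, 13/17]
step 1: P̄ = F·P·Fᵀ + Q = [679/170 23/17; 23/17 99/17]
step 1: y = z − H·x̄ = [-29/17]
step 1: S = H·P̄·Hᵀ + R = [2398/85]
step 1: K = P̄·Hᵀ·S⁻¹ = [397/1199; 725/2398]
step 1: x' = x̄ + K·y = [973/2398, 597/2398]
step 1: P' = (I − K·H)·P̄ = [2161/2398 -1764/1199; -1764/1199 7781/2398]
step 2: x̄ = F·x = [2543/2398, 1570/1199]
step 2: P̄ = F·P·Fᵀ + Q = [9507/2398 1519/1199; 1519/1199 6971/1199]
step 2: y = z − H·x̄ = [-516/1199]
step 2: S = H·P̄·Hᵀ + R = [33260/1199]
step 2: K = P̄·Hᵀ·S⁻¹ = [5513/16630; 10009/33260]
step 2: x' = x̄ + K·y = [15263/16630, 9811/8315]
step 2: P' = (I − K·H)·P̄ = [15233/16630 -24953/16630; -24953/16630 109821/33260]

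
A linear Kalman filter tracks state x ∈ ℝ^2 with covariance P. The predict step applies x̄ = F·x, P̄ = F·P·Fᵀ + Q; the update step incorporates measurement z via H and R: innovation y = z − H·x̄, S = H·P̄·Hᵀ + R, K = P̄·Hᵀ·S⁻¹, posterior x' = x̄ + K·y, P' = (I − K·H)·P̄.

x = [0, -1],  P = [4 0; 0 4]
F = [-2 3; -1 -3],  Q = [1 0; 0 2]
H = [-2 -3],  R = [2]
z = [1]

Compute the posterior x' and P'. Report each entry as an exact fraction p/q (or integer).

x̄ = F·x = [-3, 3]
P̄ = F·P·Fᵀ + Q = [53 -28; -28 42]
y = z − H·x̄ = [4]
S = H·P̄·Hᵀ + R = [256]
K = P̄·Hᵀ·S⁻¹ = [-11/128; -35/128]
x' = x̄ + K·y = [-107/32, 61/32]
P' = (I − K·H)·P̄ = [3271/64 -2177/64; -2177/64 1463/64]

x' = [-107/32, 61/32]
P' = [3271/64 -2177/64; -2177/64 1463/64]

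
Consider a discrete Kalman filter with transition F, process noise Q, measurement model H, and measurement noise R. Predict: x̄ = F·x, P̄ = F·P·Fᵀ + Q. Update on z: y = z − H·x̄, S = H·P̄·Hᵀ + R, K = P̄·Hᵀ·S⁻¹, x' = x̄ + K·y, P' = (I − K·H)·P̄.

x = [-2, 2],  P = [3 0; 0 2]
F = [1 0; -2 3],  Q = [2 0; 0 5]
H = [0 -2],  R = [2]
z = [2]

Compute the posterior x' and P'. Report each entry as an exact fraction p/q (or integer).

x' = [-10/71, -60/71]
P' = [283/71 -6/71; -6/71 35/71]

x̄ = F·x = [-2, 10]
P̄ = F·P·Fᵀ + Q = [5 -6; -6 35]
y = z − H·x̄ = [22]
S = H·P̄·Hᵀ + R = [142]
K = P̄·Hᵀ·S⁻¹ = [6/71; -35/71]
x' = x̄ + K·y = [-10/71, -60/71]
P' = (I − K·H)·P̄ = [283/71 -6/71; -6/71 35/71]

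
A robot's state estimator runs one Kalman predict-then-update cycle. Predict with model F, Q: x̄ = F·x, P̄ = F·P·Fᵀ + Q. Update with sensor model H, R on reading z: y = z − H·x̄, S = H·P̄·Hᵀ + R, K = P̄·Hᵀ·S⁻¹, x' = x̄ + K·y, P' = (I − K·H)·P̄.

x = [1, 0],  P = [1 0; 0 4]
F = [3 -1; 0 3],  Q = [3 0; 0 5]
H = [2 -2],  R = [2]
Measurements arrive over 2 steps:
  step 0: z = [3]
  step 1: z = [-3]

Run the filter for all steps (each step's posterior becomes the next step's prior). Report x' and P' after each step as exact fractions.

step 0: x̄ = F·x = [3, 0]
step 0: P̄ = F·P·Fᵀ + Q = [16 -12; -12 41]
step 0: y = z − H·x̄ = [-3]
step 0: S = H·P̄·Hᵀ + R = [326]
step 0: K = P̄·Hᵀ·S⁻¹ = [28/163; -53/163]
step 0: x' = x̄ + K·y = [405/163, 159/163]
step 0: P' = (I − K·H)·P̄ = [1040/163 1012/163; 1012/163 1065/163]
step 1: x̄ = F·x = [1056/163, 477/163]
step 1: P̄ = F·P·Fᵀ + Q = [4842/163 5913/163; 5913/163 10400/163]
step 1: y = z − H·x̄ = [-1647/163]
step 1: S = H·P̄·Hᵀ + R = [13990/163]
step 1: K = P̄·Hᵀ·S⁻¹ = [-1071/6995; -4487/6995]
step 1: x' = x̄ + K·y = [56139/6995, 65808/6995]
step 1: P' = (I − K·H)·P̄ = [193716/6995 194787/6995; 194787/6995 199274/6995]

step 0: x' = [405/163, 159/163], P' = [1040/163 1012/163; 1012/163 1065/163]
step 1: x' = [56139/6995, 65808/6995], P' = [193716/6995 194787/6995; 194787/6995 199274/6995]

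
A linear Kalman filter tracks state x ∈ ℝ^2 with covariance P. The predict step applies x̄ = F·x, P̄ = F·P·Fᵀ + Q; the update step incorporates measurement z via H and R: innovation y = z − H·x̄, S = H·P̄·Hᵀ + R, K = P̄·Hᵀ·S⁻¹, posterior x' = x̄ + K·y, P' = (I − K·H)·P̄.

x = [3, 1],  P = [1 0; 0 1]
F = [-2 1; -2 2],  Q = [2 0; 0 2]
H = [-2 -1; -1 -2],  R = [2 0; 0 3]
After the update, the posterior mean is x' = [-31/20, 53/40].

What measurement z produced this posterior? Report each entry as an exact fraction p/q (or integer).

x̄ = F·x = [-5, -4]
P̄ = F·P·Fᵀ + Q = [7 6; 6 10]
S = H·P̄·Hᵀ + R = [64 64; 64 74]
K = P̄·Hᵀ·S⁻¹ = [-33/80 1/10; 9/160 -2/5]
x' − x̄ = [69/20, 213/40] = K·y
y = (KᵀK)⁻¹·Kᵀ·(x' − x̄) = [-12, -15]
z = y + H·x̄ = [-12, -15] + [14, 13] = [2, -2]

z = [2, -2]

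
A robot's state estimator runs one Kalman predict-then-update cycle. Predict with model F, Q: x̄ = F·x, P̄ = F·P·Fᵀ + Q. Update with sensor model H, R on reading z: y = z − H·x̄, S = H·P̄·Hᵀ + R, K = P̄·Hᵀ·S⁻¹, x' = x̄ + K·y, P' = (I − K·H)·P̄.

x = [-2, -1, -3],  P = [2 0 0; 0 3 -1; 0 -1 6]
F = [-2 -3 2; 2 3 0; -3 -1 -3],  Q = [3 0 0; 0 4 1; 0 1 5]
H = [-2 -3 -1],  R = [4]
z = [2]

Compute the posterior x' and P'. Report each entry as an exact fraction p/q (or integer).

x' = [82/79, -529/79, 1261/79]
P' = [5837/79 -3311/79 -1729/79; -3311/79 2505/79 -797/79; -1729/79 -797/79 5837/79]

x̄ = F·x = [1, -7, 16]
P̄ = F·P·Fᵀ + Q = [74 -41 -22; -41 39 -11; -22 -11 74]
y = z − H·x̄ = [-1]
S = H·P̄·Hᵀ + R = [79]
K = P̄·Hᵀ·S⁻¹ = [-3/79; -24/79; 3/79]
x' = x̄ + K·y = [82/79, -529/79, 1261/79]
P' = (I − K·H)·P̄ = [5837/79 -3311/79 -1729/79; -3311/79 2505/79 -797/79; -1729/79 -797/79 5837/79]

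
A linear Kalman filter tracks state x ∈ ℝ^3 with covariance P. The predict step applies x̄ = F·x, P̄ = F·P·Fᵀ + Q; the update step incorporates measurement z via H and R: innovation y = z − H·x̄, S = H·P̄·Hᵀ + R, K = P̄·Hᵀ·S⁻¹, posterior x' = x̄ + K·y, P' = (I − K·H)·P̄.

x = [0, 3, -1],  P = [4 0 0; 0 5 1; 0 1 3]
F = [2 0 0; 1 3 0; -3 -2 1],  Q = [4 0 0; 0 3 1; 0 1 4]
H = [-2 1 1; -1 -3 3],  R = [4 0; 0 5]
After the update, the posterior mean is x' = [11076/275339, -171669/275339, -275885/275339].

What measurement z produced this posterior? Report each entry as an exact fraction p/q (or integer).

z = [-2, -1]

x̄ = F·x = [0, 9, -7]
P̄ = F·P·Fᵀ + Q = [20 8 -24; 8 52 -38; -24 -38 59]
S = H·P̄·Hᵀ + R = [183 269; 269 1900]
K = P̄·Hᵀ·S⁻¹ = [-75196/275339 -6164/275339; 70982/275339 -50336/275339; 46365/275339 39084/275339]
x' − x̄ = [11076/275339, -2649720/275339, 1651488/275339] = K·y
y = (KᵀK)⁻¹·Kᵀ·(x' − x̄) = [-4, 47]
z = y + H·x̄ = [-4, 47] + [2, -48] = [-2, -1]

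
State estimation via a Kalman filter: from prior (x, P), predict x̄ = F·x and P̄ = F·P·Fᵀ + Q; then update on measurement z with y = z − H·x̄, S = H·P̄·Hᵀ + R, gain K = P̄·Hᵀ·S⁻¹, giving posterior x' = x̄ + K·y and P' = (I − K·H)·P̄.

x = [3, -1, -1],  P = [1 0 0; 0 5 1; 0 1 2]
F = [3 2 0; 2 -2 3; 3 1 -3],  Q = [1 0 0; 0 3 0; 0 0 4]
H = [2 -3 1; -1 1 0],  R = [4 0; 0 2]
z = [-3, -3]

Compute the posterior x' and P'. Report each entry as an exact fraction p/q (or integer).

x' = [21197/2106, 18481/2106, 9287/2106]
P' = [45343/4212 37541/4212 19165/4212; 37541/4212 35455/4212 26711/4212; 19165/4212 26711/4212 49183/4212]

x̄ = F·x = [7, 5, 11]
P̄ = F·P·Fᵀ + Q = [30 -8 13; -8 33 -13; 13 -13 30]
y = z − H·x̄ = [-13, -1]
S = H·P̄·Hᵀ + R = [677 -225; -225 81]
K = P̄·Hᵀ·S⁻¹ = [-77/468 -3901/4212; -127/468 -1043/4212; 205/468 3773/4212]
x' = x̄ + K·y = [21197/2106, 18481/2106, 9287/2106]
P' = (I − K·H)·P̄ = [45343/4212 37541/4212 19165/4212; 37541/4212 35455/4212 26711/4212; 19165/4212 26711/4212 49183/4212]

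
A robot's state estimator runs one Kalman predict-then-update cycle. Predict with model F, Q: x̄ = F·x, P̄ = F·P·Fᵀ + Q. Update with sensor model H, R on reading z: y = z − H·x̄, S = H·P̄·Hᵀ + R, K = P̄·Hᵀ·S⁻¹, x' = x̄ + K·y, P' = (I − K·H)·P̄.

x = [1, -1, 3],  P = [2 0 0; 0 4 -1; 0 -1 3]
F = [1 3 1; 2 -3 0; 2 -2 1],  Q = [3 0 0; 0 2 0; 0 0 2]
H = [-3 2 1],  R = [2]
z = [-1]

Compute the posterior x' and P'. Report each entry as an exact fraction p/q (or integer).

x̄ = F·x = [1, 5, 7]
P̄ = F·P·Fᵀ + Q = [38 -29 -18; -29 46 35; -18 35 33]
y = z − H·x̄ = [-15]
S = H·P̄·Hᵀ + R = [1157]
K = P̄·Hᵀ·S⁻¹ = [-190/1157; 214/1157; 157/1157]
x' = x̄ + K·y = [4007/1157, 2575/1157, 5744/1157]
P' = (I − K·H)·P̄ = [7866/1157 7107/1157 9004/1157; 7107/1157 7426/1157 6897/1157; 9004/1157 6897/1157 13532/1157]

x' = [4007/1157, 2575/1157, 5744/1157]
P' = [7866/1157 7107/1157 9004/1157; 7107/1157 7426/1157 6897/1157; 9004/1157 6897/1157 13532/1157]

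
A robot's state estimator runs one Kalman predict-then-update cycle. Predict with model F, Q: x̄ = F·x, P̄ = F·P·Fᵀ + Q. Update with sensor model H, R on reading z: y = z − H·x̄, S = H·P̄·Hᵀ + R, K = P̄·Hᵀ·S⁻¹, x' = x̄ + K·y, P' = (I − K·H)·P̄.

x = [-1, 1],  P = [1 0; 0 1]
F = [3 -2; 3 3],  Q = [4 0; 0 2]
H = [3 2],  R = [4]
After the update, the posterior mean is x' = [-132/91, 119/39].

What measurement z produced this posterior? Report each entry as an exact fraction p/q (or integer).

z = [2]

x̄ = F·x = [-5, 0]
P̄ = F·P·Fᵀ + Q = [17 3; 3 20]
S = H·P̄·Hᵀ + R = [273]
K = P̄·Hᵀ·S⁻¹ = [19/91; 7/39]
x' − x̄ = [323/91, 119/39] = K·y
y = (KᵀK)⁻¹·Kᵀ·(x' − x̄) = [17]
z = y + H·x̄ = [17] + [-15] = [2]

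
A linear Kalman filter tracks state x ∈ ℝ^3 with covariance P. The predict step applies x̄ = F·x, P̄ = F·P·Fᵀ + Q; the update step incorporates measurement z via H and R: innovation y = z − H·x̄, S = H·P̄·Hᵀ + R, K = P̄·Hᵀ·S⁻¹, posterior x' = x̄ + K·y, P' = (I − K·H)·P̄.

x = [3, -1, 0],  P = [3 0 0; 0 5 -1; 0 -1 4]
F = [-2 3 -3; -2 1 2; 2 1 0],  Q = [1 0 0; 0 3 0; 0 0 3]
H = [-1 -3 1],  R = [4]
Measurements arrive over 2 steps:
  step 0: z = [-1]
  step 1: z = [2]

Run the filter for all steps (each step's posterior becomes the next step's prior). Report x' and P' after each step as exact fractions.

step 0: x̄ = F·x = [-9, -7, 5]
step 0: P̄ = F·P·Fᵀ + Q = [112 0 6; 0 32 -9; 6 -9 20]
step 0: y = z − H·x̄ = [-36]
step 0: S = H·P̄·Hᵀ + R = [466]
step 0: K = P̄·Hᵀ·S⁻¹ = [-53/233; -105/466; 41/466]
step 0: x' = x̄ + K·y = [-189/233, 259/233, 427/233]
step 0: P' = (I − K·H)·P̄ = [20478/233 -5565/233 3571/233; -5565/233 3887/466 111/466; 3571/233 111/466 7639/466]
step 1: x̄ = F·x = [-126/233, 1491/233, -119/233]
step 1: P̄ = F·P·Fᵀ + Q = [242645/233 116654/233 -119934/233; 116654/233 187493/466 -131147/466; -119934/233 -131147/466 124589/466]
step 1: y = z − H·x̄ = [4932/233]
step 1: S = H·P̄·Hᵀ + R = [2482823/233]
step 1: K = P̄·Hᵀ·S⁻¹ = [-712541/2482823; -463467/2482823; 378949/2482823]
step 1: x' = x̄ + K·y = [-16425270/2482823, 6077553/2482823, 6753307/2482823]
step 1: P' = (I − K·H)·P̄ = [406566138/2482823 -174283285/2482823 -119133881/2482823; -174283285/2482823 154114217/4965646 110068345/4965646; -119133881/2482823 110068345/4965646 94968865/4965646]

step 0: x' = [-189/233, 259/233, 427/233], P' = [20478/233 -5565/233 3571/233; -5565/233 3887/466 111/466; 3571/233 111/466 7639/466]
step 1: x' = [-16425270/2482823, 6077553/2482823, 6753307/2482823], P' = [406566138/2482823 -174283285/2482823 -119133881/2482823; -174283285/2482823 154114217/4965646 110068345/4965646; -119133881/2482823 110068345/4965646 94968865/4965646]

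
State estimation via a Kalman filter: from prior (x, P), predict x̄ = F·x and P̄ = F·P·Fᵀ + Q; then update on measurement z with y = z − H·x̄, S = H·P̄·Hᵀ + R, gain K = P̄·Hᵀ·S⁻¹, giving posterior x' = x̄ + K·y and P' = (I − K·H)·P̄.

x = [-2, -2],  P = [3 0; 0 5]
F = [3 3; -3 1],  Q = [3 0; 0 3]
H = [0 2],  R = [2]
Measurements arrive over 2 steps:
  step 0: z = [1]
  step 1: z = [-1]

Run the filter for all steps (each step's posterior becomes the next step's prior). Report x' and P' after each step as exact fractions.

step 0: x' = [-768/71, 39/71], P' = [5037/71 -12/71; -12/71 35/71]
step 1: x' = [70261/30459, -610/1287], P' = [145187/10153 -212/429; -212/429 643/1287]

step 0: x̄ = F·x = [-12, 4]
step 0: P̄ = F·P·Fᵀ + Q = [75 -12; -12 35]
step 0: y = z − H·x̄ = [-7]
step 0: S = H·P̄·Hᵀ + R = [142]
step 0: K = P̄·Hᵀ·S⁻¹ = [-12/71; 35/71]
step 0: x' = x̄ + K·y = [-768/71, 39/71]
step 0: P' = (I − K·H)·P̄ = [5037/71 -12/71; -12/71 35/71]
step 1: x̄ = F·x = [-2187/71, 33]
step 1: P̄ = F·P·Fᵀ + Q = [45645/71 -636; -636 643]
step 1: y = z − H·x̄ = [-67]
step 1: S = H·P̄·Hᵀ + R = [2574]
step 1: K = P̄·Hᵀ·S⁻¹ = [-212/429; 643/1287]
step 1: x' = x̄ + K·y = [70261/30459, -610/1287]
step 1: P' = (I − K·H)·P̄ = [145187/10153 -212/429; -212/429 643/1287]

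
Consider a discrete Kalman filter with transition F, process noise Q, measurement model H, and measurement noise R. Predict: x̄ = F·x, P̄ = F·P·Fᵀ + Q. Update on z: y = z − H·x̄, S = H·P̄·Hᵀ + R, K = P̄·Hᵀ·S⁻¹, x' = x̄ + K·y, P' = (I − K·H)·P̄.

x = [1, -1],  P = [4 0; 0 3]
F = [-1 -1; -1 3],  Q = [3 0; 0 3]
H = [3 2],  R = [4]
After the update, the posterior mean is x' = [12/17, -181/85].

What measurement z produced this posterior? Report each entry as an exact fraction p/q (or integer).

x̄ = F·x = [0, -4]
P̄ = F·P·Fᵀ + Q = [10 -5; -5 34]
S = H·P̄·Hᵀ + R = [170]
K = P̄·Hᵀ·S⁻¹ = [2/17; 53/170]
x' − x̄ = [12/17, 159/85] = K·y
y = (KᵀK)⁻¹·Kᵀ·(x' − x̄) = [6]
z = y + H·x̄ = [6] + [-8] = [-2]

z = [-2]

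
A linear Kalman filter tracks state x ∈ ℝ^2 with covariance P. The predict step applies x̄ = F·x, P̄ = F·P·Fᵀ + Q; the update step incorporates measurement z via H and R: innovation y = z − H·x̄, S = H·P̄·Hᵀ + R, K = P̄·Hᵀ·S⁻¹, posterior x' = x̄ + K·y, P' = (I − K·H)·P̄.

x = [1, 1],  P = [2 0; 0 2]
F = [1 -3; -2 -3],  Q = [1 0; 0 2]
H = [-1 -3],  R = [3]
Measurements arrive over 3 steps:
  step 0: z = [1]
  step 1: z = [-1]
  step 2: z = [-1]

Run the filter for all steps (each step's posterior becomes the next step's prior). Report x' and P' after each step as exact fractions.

step 0: x̄ = F·x = [-2, -5]
step 0: P̄ = F·P·Fᵀ + Q = [21 14; 14 28]
step 0: y = z − H·x̄ = [-16]
step 0: S = H·P̄·Hᵀ + R = [360]
step 0: K = P̄·Hᵀ·S⁻¹ = [-7/40; -49/180]
step 0: x' = x̄ + K·y = [4/5, -29/45]
step 0: P' = (I − K·H)·P̄ = [399/40 -63/20; -63/20 119/90]
step 1: x̄ = F·x = [41/15, 1/3]
step 1: P̄ = F·P·Fᵀ + Q = [1671/40 -35/2; -35/2 16]
step 1: y = z − H·x̄ = [41/15]
step 1: S = H·P̄·Hᵀ + R = [3351/40]
step 1: K = P̄·Hᵀ·S⁻¹ = [143/1117; -1220/3351]
step 1: x' = x̄ + K·y = [3444/1117, -6653/10053]
step 1: P' = (I − K·H)·P̄ = [45129/1117 -15186/1117; -15186/1117 16406/3351]
step 2: x̄ = F·x = [16985/3351, -14011/3351]
step 2: P̄ = F·P·Fᵀ + Q = [186580/1117 -86598/1117; -86598/1117 49736/1117]
step 2: y = z − H·x̄ = [-28399/3351]
step 2: S = H·P̄·Hᵀ + R = [117967/1117]
step 2: K = P̄·Hᵀ·S⁻¹ = [73214/117967; -62610/117967]
step 2: x' = x̄ + K·y = [-22541/117967, 112109/353901]
step 2: P' = (I − K·H)·P̄ = [14905992/117967 -5041878/117967; -5041878/117967 1743236/117967]

step 0: x' = [4/5, -29/45], P' = [399/40 -63/20; -63/20 119/90]
step 1: x' = [3444/1117, -6653/10053], P' = [45129/1117 -15186/1117; -15186/1117 16406/3351]
step 2: x' = [-22541/117967, 112109/353901], P' = [14905992/117967 -5041878/117967; -5041878/117967 1743236/117967]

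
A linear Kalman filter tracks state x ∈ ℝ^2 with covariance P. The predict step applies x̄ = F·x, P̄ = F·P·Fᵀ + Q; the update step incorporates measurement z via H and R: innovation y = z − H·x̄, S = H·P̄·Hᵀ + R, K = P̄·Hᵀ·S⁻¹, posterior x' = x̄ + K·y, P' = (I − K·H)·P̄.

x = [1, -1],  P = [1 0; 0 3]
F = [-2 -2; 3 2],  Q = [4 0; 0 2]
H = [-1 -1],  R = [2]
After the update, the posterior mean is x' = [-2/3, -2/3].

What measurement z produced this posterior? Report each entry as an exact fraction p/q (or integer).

z = [2]

x̄ = F·x = [0, 1]
P̄ = F·P·Fᵀ + Q = [20 -18; -18 23]
S = H·P̄·Hᵀ + R = [9]
K = P̄·Hᵀ·S⁻¹ = [-2/9; -5/9]
x' − x̄ = [-2/3, -5/3] = K·y
y = (KᵀK)⁻¹·Kᵀ·(x' − x̄) = [3]
z = y + H·x̄ = [3] + [-1] = [2]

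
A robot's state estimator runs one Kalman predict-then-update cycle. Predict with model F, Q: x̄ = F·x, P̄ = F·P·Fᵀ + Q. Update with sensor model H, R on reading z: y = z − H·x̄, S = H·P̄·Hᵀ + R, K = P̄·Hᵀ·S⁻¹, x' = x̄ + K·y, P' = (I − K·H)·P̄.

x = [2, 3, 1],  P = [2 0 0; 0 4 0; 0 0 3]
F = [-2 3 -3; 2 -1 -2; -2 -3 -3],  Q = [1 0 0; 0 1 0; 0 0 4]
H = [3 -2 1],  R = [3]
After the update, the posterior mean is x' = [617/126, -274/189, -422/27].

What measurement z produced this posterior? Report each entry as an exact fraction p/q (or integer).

x̄ = F·x = [2, -1, -16]
P̄ = F·P·Fᵀ + Q = [72 -2 -1; -2 25 22; -1 22 75]
S = H·P̄·Hᵀ + R = [756]
K = P̄·Hᵀ·S⁻¹ = [73/252; -17/378; 1/27]
x' − x̄ = [365/126, -85/189, 10/27] = K·y
y = (KᵀK)⁻¹·Kᵀ·(x' − x̄) = [10]
z = y + H·x̄ = [10] + [-8] = [2]

z = [2]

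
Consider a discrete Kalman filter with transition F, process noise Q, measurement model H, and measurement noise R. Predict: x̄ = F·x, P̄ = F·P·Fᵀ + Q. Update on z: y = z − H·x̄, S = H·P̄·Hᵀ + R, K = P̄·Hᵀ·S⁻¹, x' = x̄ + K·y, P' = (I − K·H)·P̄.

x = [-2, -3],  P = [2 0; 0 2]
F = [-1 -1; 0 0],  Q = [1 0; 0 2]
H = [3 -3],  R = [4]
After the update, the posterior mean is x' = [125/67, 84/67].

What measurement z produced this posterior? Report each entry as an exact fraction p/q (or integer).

z = [1]

x̄ = F·x = [5, 0]
P̄ = F·P·Fᵀ + Q = [5 0; 0 2]
S = H·P̄·Hᵀ + R = [67]
K = P̄·Hᵀ·S⁻¹ = [15/67; -6/67]
x' − x̄ = [-210/67, 84/67] = K·y
y = (KᵀK)⁻¹·Kᵀ·(x' − x̄) = [-14]
z = y + H·x̄ = [-14] + [15] = [1]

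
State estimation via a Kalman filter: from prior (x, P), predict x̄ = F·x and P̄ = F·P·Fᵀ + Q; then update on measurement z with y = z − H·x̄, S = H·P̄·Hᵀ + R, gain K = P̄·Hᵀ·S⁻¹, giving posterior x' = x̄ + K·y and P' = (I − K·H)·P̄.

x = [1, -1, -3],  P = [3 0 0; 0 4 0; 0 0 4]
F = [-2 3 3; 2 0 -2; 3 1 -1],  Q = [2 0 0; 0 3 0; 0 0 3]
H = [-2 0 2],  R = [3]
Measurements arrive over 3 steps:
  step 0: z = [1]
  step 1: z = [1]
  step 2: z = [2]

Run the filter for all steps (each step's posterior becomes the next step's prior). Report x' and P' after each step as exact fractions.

step 0: x' = [-1306/643, 556/643, -929/643], P' = [12034/643 2644/643 11722/643; 2644/643 4557/643 2830/643; 11722/643 2830/643 11890/643]
step 1: x' = [-261689/146141, -33758/146141, -201361/146141], P' = [14053143/146141 -29460/146141 13984905/146141; -29460/146141 706071/146141 -13836/146141; 13984905/146141 -13836/146141 14024826/146141]
step 2: x' = [25681671/81448039, -50302288/81448039, 105384832/81448039], P' = [10164457005/81448039 -570432666/81448039 10188409224/81448039; -570432666/81448039 454462377/81448039 -567239934/81448039; 10188409224/81448039 -567239934/81448039 10273118655/81448039]

step 0: x̄ = F·x = [-14, 8, 5]
step 0: P̄ = F·P·Fᵀ + Q = [86 -36 -18; -36 31 26; -18 26 38]
step 0: y = z − H·x̄ = [-37]
step 0: S = H·P̄·Hᵀ + R = [643]
step 0: K = P̄·Hᵀ·S⁻¹ = [-208/643; 124/643; 112/643]
step 0: x' = x̄ + K·y = [-1306/643, 556/643, -929/643]
step 0: P' = (I − K·H)·P̄ = [12034/643 2644/643 11722/643; 2644/643 4557/643 2830/643; 11722/643 2830/643 11890/643]
step 1: x̄ = F·x = [1493/643, -754/643, -2433/643]
step 1: P̄ = F·P·Fᵀ + Q = [75993/643 -3372/643 53247/643; -3372/643 3849/643 1836/643; 53247/643 1836/643 66554/643]
step 1: y = z − H·x̄ = [8495/643]
step 1: S = H·P̄·Hᵀ + R = [146141/643]
step 1: K = P̄·Hᵀ·S⁻¹ = [-45492/146141; 10416/146141; 26614/146141]
step 1: x' = x̄ + K·y = [-261689/146141, -33758/146141, -201361/146141]
step 1: P' = (I − K·H)·P̄ = [14053143/146141 -29460/146141 13984905/146141; -29460/146141 706071/146141 -13836/146141; 13984905/146141 -13836/146141 14024826/146141]
step 2: x̄ = F·x = [-181979/146141, -120656/146141, -617464/146141]
step 2: P̄ = F·P·Fᵀ + Q = [21368539/146141 -606222/146141 29352612/146141; -606222/146141 871059/146141 458022/146141; 29352612/146141 458022/146141 57589089/146141]
step 2: y = z − H·x̄ = [1163252/146141]
step 2: S = H·P̄·Hᵀ + R = [81448039/146141]
step 2: K = P̄·Hᵀ·S⁻¹ = [15968146/81448039; 2128488/81448039; 56472954/81448039]
step 2: x' = x̄ + K·y = [25681671/81448039, -50302288/81448039, 105384832/81448039]
step 2: P' = (I − K·H)·P̄ = [10164457005/81448039 -570432666/81448039 10188409224/81448039; -570432666/81448039 454462377/81448039 -567239934/81448039; 10188409224/81448039 -567239934/81448039 10273118655/81448039]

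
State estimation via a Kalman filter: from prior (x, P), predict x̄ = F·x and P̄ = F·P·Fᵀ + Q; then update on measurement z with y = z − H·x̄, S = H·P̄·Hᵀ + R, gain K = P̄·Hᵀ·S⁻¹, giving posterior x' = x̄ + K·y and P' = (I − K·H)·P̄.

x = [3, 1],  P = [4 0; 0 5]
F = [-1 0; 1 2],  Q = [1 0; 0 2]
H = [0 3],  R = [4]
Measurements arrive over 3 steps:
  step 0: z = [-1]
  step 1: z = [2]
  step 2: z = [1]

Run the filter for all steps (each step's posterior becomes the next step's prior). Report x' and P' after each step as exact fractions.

step 0: x̄ = F·x = [-3, 5]
step 0: P̄ = F·P·Fᵀ + Q = [5 -4; -4 26]
step 0: y = z − H·x̄ = [-16]
step 0: S = H·P̄·Hᵀ + R = [238]
step 0: K = P̄·Hᵀ·S⁻¹ = [-6/119; 39/119]
step 0: x' = x̄ + K·y = [-261/119, -29/119]
step 0: P' = (I − K·H)·P̄ = [523/119 -8/119; -8/119 52/119]
step 1: x̄ = F·x = [261/119, -319/119]
step 1: P̄ = F·P·Fᵀ + Q = [642/119 -507/119; -507/119 937/119]
step 1: y = z − H·x̄ = [1195/119]
step 1: S = H·P̄·Hᵀ + R = [8909/119]
step 1: K = P̄·Hᵀ·S⁻¹ = [-1521/8909; 2811/8909]
step 1: x' = x̄ + K·y = [4266/8909, 4346/8909]
step 1: P' = (I − K·H)·P̄ = [28623/8909 -2028/8909; -2028/8909 3748/8909]
step 2: x̄ = F·x = [-4266/8909, 12958/8909]
step 2: P̄ = F·P·Fᵀ + Q = [37532/8909 -24567/8909; -24567/8909 53321/8909]
step 2: y = z − H·x̄ = [-29965/8909]
step 2: S = H·P̄·Hᵀ + R = [515525/8909]
step 2: K = P̄·Hᵀ·S⁻¹ = [-73701/515525; 159963/515525]
step 2: x' = x̄ + K·y = [207/103105, 42359/103105]
step 2: P' = (I − K·H)·P̄ = [1562111/515525 -98268/515525; -98268/515525 213284/515525]

step 0: x' = [-261/119, -29/119], P' = [523/119 -8/119; -8/119 52/119]
step 1: x' = [4266/8909, 4346/8909], P' = [28623/8909 -2028/8909; -2028/8909 3748/8909]
step 2: x' = [207/103105, 42359/103105], P' = [1562111/515525 -98268/515525; -98268/515525 213284/515525]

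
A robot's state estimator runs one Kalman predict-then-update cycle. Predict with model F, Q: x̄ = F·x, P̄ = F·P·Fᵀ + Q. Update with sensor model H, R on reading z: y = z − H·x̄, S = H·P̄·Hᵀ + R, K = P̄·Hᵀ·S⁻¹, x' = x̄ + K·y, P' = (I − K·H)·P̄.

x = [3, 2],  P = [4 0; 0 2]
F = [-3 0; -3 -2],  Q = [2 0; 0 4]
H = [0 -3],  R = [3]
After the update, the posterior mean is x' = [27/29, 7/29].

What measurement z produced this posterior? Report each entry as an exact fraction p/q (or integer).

z = [-1]

x̄ = F·x = [-9, -13]
P̄ = F·P·Fᵀ + Q = [38 36; 36 48]
S = H·P̄·Hᵀ + R = [435]
K = P̄·Hᵀ·S⁻¹ = [-36/145; -48/145]
x' − x̄ = [288/29, 384/29] = K·y
y = (KᵀK)⁻¹·Kᵀ·(x' − x̄) = [-40]
z = y + H·x̄ = [-40] + [39] = [-1]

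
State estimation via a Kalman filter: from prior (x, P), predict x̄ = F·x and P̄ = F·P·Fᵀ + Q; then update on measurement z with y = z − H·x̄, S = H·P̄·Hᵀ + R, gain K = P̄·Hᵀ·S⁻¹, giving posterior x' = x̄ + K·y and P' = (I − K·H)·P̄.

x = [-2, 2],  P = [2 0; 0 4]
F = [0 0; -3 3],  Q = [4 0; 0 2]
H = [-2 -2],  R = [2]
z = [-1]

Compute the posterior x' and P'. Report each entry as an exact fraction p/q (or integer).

x' = [-92/121, 164/121]
P' = [452/121 -448/121; -448/121 504/121]

x̄ = F·x = [0, 12]
P̄ = F·P·Fᵀ + Q = [4 0; 0 56]
y = z − H·x̄ = [23]
S = H·P̄·Hᵀ + R = [242]
K = P̄·Hᵀ·S⁻¹ = [-4/121; -56/121]
x' = x̄ + K·y = [-92/121, 164/121]
P' = (I − K·H)·P̄ = [452/121 -448/121; -448/121 504/121]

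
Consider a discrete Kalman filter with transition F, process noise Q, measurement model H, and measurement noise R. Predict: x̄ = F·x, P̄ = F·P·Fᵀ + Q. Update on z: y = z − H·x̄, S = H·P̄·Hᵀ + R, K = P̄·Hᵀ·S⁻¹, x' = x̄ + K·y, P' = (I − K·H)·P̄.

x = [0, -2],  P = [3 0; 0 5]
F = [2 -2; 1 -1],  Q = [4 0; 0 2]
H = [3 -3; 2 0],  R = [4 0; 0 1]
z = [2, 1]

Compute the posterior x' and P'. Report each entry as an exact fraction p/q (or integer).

x' = [244/445, -18/445]
P' = [108/445 20/89; 20/89 264/445]

x̄ = F·x = [4, 2]
P̄ = F·P·Fᵀ + Q = [36 16; 16 10]
y = z − H·x̄ = [-4, -7]
S = H·P̄·Hᵀ + R = [130 120; 120 145]
K = P̄·Hᵀ·S⁻¹ = [6/445 216/445; -123/445 40/89]
x' = x̄ + K·y = [244/445, -18/445]
P' = (I − K·H)·P̄ = [108/445 20/89; 20/89 264/445]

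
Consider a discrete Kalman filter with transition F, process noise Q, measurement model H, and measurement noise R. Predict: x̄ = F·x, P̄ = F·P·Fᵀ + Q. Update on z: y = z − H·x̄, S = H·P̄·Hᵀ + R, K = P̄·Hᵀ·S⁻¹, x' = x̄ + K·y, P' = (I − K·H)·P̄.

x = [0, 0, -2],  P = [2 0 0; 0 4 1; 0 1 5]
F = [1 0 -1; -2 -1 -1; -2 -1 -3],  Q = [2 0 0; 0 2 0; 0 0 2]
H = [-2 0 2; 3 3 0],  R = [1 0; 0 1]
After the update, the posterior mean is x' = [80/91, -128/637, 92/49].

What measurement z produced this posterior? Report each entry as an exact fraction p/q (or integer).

x̄ = F·x = [2, 2, 6]
P̄ = F·P·Fᵀ + Q = [9 2 12; 2 21 31; 12 31 65]
S = H·P̄·Hᵀ + R = [201 192; 192 307]
K = P̄·Hᵀ·S⁻¹ = [-214/1183 261/1183; 4558/24843 911/8281; 46/147 11/49]
x' − x̄ = [-102/91, -1402/637, -202/49] = K·y
y = (KᵀK)⁻¹·Kᵀ·(x' − x̄) = [-6, -10]
z = y + H·x̄ = [-6, -10] + [8, 12] = [2, 2]

z = [2, 2]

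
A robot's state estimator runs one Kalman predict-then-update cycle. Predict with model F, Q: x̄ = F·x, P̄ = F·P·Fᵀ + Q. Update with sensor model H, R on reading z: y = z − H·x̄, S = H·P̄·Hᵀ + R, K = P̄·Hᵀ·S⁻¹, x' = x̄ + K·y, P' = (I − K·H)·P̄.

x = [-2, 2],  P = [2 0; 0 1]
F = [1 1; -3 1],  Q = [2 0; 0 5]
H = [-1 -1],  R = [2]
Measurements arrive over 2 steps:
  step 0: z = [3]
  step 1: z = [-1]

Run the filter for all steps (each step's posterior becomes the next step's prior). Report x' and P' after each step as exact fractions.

step 0: x' = [0, -41/21], P' = [5 -5; -5 143/21]
step 1: x' = [-3367/2021, 5182/2021], P' = [7036/2021 -6800/2021; -6800/2021 10522/2021]

step 0: x̄ = F·x = [0, 8]
step 0: P̄ = F·P·Fᵀ + Q = [5 -5; -5 24]
step 0: y = z − H·x̄ = [11]
step 0: S = H·P̄·Hᵀ + R = [21]
step 0: K = P̄·Hᵀ·S⁻¹ = [0; -19/21]
step 0: x' = x̄ + K·y = [0, -41/21]
step 0: P' = (I − K·H)·P̄ = [5 -5; -5 143/21]
step 1: x̄ = F·x = [-41/21, -41/21]
step 1: P̄ = F·P·Fᵀ + Q = [80/21 38/21; 38/21 1823/21]
step 1: y = z − H·x̄ = [-103/21]
step 1: S = H·P̄·Hᵀ + R = [2021/21]
step 1: K = P̄·Hᵀ·S⁻¹ = [-118/2021; -1861/2021]
step 1: x' = x̄ + K·y = [-3367/2021, 5182/2021]
step 1: P' = (I − K·H)·P̄ = [7036/2021 -6800/2021; -6800/2021 10522/2021]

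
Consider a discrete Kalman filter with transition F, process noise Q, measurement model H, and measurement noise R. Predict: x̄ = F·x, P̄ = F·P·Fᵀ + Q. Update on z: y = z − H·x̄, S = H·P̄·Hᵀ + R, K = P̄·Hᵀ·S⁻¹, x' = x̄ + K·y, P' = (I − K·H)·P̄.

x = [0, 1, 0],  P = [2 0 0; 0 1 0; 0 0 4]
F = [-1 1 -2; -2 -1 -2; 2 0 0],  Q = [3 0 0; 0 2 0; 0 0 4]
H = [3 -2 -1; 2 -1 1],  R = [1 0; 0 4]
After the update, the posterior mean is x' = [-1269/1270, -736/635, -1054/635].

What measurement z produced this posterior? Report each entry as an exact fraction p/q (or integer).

x̄ = F·x = [1, -1, 0]
P̄ = F·P·Fᵀ + Q = [22 19 -4; 19 27 -8; -4 -8 12]
S = H·P̄·Hᵀ + R = [83 45; 45 55]
K = P̄·Hᵀ·S⁻¹ = [163/508 303/2540; 47/254 -123/1270; -49/127 339/635]
x' − x̄ = [-2539/1270, -101/635, -1054/635] = K·y
y = (KᵀK)⁻¹·Kᵀ·(x' − x̄) = [-4, -6]
z = y + H·x̄ = [-4, -6] + [5, 3] = [1, -3]

z = [1, -3]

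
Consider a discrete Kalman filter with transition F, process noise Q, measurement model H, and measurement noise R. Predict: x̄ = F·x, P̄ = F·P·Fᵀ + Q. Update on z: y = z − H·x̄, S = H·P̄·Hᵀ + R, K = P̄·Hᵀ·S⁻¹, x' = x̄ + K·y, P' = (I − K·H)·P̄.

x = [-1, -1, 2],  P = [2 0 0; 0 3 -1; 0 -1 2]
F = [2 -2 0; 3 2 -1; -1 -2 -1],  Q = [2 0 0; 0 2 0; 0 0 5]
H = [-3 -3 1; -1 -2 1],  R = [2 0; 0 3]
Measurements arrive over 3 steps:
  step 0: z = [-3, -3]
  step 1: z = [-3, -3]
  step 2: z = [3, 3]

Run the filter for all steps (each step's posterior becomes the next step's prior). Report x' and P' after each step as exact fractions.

step 0: x' = [1100/5651, -629/16953, -43510/16953], P' = [15770/5651 -13914/5651 -208/5651; -13914/5651 52106/16953 34888/16953; -208/5651 34888/16953 95150/16953]
step 1: x' = [-56575268/46815483, 41620042/15605161, 1158323/883311], P' = [214738774/140446449 -47339828/46815483 1917098/2649933; -47339828/46815483 28978342/15605161 2138954/883311; 1917098/2649933 2138954/883311 22648622/2649933]
step 2: x' = [-8531001298/5091720663, 2546649463/1697240221, 14957725142/5091720663], P' = [1109375263742/748482937461 -34659878504/35642044641 541300437854/748482937461; -34659878504/35642044641 3391610882/1697240221 103618165870/35642044641; 541300437854/748482937461 103618165870/35642044641 7414330227194/748482937461]

step 0: x̄ = F·x = [0, -7, 1]
step 0: P̄ = F·P·Fᵀ + Q = [22 -2 6; -2 38 -16; 6 -16 17]
step 0: y = z − H·x̄ = [-25, -18]
step 0: S = H·P̄·Hᵀ + R = [583 349; 349 238]
step 0: K = P̄·Hᵀ·S⁻¹ = [-2888/5651 3950/5651; 1898/16953 -9194/16953; -3821/16953 8666/16953]
step 0: x' = x̄ + K·y = [1100/5651, -629/16953, -43510/16953]
step 0: P' = (I − K·H)·P̄ = [15770/5651 -13914/5651 -208/5651; -13914/5651 52106/16953 34888/16953; -208/5651 34888/16953 95150/16953]
step 1: x̄ = F·x = [7858/16953, 17384/5651, 41468/16953]
step 1: P̄ = F·P·Fᵀ + Q = [765506/16953 76648/5651 268312/16953; 76648/5651 42186/5651 26660/5651; 268312/16953 26660/5651 406985/16953]
step 1: y = z − H·x̄ = [87703/16953, 19835/16953]
step 1: S = H·P̄·Hᵀ + R = [10518707/16953 4059199/16953; 4059199/16953 1792814/16953]
step 1: K = P̄·Hᵀ·S⁻¹ = [-58275838/140446449 56968796/140446449; -2710516/46815483 -4388554/46815483; -1176629/2649933 2632600/2649933]
step 1: x' = x̄ + K·y = [-56575268/46815483, 41620042/15605161, 1158323/883311]
step 1: P' = (I − K·H)·P̄ = [214738774/140446449 -47339828/46815483 1917098/2649933; -47339828/46815483 28978342/15605161 2138954/883311; 1917098/2649933 2138954/883311 22648622/2649933]
step 2: x̄ = F·x = [-362870788/46815483, 18603329/46815483, -8777107/1614327]
step 2: P̄ = F·P·Fᵀ + Q = [3319224178/140446449 1006226284/140446449 47405404/4842981; 1006226284/140446449 782893426/140446449 15375304/4842981; 47405404/4842981 15375304/4842981 143313017/4842981]
step 2: y = z − H·x̄ = [-637819825/46815483, 69318422/46815483]
step 2: S = H·P̄·Hᵀ + R = [48544258747/140446449 20138701195/140446449; 20138701195/140446449 10520071162/140446449]
step 2: K = P̄·Hᵀ·S⁻¹ = [-301626503810/748482937461 295880023760/748482937461; -3036842092/35642044641 -1389870890/35642044641; -368757768089/748482937461 840355607600/748482937461]
step 2: x' = x̄ + K·y = [-8531001298/5091720663, 2546649463/1697240221, 14957725142/5091720663]
step 2: P' = (I − K·H)·P̄ = [1109375263742/748482937461 -34659878504/35642044641 541300437854/748482937461; -34659878504/35642044641 3391610882/1697240221 103618165870/35642044641; 541300437854/748482937461 103618165870/35642044641 7414330227194/748482937461]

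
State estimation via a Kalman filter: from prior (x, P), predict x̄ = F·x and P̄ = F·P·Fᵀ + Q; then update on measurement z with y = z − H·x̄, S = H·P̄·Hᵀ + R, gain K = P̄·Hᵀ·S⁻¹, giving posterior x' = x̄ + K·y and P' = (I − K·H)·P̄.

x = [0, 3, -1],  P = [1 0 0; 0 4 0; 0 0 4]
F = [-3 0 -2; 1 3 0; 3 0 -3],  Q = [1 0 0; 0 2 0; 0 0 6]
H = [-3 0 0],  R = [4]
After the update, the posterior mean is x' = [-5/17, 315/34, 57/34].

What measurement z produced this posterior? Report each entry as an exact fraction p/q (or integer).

z = [1]

x̄ = F·x = [2, 9, 3]
P̄ = F·P·Fᵀ + Q = [26 -3 15; -3 39 3; 15 3 51]
S = H·P̄·Hᵀ + R = [238]
K = P̄·Hᵀ·S⁻¹ = [-39/119; 9/238; -45/238]
x' − x̄ = [-39/17, 9/34, -45/34] = K·y
y = (KᵀK)⁻¹·Kᵀ·(x' − x̄) = [7]
z = y + H·x̄ = [7] + [-6] = [1]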